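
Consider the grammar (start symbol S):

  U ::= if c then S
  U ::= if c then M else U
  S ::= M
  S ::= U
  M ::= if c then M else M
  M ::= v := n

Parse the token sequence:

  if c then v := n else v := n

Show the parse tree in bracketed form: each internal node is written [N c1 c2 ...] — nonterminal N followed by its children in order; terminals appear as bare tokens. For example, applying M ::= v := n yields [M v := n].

[S [M if c then [M v := n] else [M v := n]]]

S
M
if c then M else M
if c then v := n else M
if c then v := n else v := n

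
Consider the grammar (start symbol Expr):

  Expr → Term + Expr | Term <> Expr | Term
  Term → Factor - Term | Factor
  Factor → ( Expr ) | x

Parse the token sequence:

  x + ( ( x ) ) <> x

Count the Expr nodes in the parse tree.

[Expr [Term [Factor x]] + [Expr [Term [Factor ( [Expr [Term [Factor ( [Expr [Term [Factor x]]] )]]] )]] <> [Expr [Term [Factor x]]]]]

5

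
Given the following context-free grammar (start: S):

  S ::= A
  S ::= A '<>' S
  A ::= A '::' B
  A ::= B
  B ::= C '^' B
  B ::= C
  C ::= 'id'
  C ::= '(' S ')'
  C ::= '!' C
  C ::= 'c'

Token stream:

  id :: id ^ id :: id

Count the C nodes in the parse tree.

4

[S [A [A [A [B [C id]]] :: [B [C id] ^ [B [C id]]]] :: [B [C id]]]]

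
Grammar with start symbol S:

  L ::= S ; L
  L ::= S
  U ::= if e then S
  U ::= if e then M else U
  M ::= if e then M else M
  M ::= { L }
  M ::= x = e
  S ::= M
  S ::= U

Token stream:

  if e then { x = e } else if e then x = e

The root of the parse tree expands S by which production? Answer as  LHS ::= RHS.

[S [U if e then [M { [L [S [M x = e]]] }] else [U if e then [S [M x = e]]]]]

S ::= U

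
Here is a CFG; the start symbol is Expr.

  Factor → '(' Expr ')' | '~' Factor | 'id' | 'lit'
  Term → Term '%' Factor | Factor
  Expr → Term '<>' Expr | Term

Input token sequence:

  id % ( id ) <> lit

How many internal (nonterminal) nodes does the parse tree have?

[Expr [Term [Term [Factor id]] % [Factor ( [Expr [Term [Factor id]]] )]] <> [Expr [Term [Factor lit]]]]

11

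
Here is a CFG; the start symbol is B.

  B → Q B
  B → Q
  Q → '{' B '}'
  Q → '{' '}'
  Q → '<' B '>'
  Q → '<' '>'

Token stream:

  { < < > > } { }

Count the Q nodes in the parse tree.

[B [Q { [B [Q < [B [Q < >]] >]] }] [B [Q { }]]]

4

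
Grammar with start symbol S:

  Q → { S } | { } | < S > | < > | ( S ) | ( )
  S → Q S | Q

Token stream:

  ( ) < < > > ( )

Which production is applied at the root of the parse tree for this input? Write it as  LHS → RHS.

S → Q S

[S [Q ( )] [S [Q < [S [Q < >]] >] [S [Q ( )]]]]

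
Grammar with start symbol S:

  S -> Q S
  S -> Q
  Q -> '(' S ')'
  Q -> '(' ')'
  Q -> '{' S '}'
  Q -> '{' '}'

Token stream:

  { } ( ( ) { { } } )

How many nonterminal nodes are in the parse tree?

[S [Q { }] [S [Q ( [S [Q ( )] [S [Q { [S [Q { }]] }]]] )]]]

10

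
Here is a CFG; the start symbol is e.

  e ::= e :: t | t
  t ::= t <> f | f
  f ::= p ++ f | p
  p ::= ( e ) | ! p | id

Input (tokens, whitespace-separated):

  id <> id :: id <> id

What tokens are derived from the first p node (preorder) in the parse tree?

[e [e [t [t [f [p id]]] <> [f [p id]]]] :: [t [t [f [p id]]] <> [f [p id]]]]

id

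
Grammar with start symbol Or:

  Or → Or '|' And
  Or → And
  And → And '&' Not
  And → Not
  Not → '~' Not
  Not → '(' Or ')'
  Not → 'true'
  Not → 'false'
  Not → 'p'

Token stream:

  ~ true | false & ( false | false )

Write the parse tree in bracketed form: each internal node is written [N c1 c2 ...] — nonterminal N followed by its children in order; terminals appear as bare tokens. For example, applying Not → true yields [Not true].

Or
Or | And
And | And
Not | And
~ Not | And
~ true | And
~ true | And & Not
~ true | Not & Not
~ true | false & Not
~ true | false & ( Or )
~ true | false & ( Or | And )
~ true | false & ( And | And )
~ true | false & ( Not | And )
~ true | false & ( false | And )
~ true | false & ( false | Not )
~ true | false & ( false | false )

[Or [Or [And [Not ~ [Not true]]]] | [And [And [Not false]] & [Not ( [Or [Or [And [Not false]]] | [And [Not false]]] )]]]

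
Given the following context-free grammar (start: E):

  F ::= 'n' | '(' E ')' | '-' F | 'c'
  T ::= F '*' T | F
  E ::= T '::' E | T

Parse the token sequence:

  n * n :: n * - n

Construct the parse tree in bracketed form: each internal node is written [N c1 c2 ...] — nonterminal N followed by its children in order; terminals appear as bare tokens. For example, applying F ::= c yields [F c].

E
T :: E
F * T :: E
n * T :: E
n * F :: E
n * n :: E
n * n :: T
n * n :: F * T
n * n :: n * T
n * n :: n * F
n * n :: n * - F
n * n :: n * - n

[E [T [F n] * [T [F n]]] :: [E [T [F n] * [T [F - [F n]]]]]]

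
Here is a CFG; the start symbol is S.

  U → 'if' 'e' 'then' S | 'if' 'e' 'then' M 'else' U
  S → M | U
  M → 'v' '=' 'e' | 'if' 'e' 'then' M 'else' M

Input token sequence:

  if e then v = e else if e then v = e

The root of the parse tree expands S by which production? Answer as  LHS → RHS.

[S [U if e then [M v = e] else [U if e then [S [M v = e]]]]]

S → U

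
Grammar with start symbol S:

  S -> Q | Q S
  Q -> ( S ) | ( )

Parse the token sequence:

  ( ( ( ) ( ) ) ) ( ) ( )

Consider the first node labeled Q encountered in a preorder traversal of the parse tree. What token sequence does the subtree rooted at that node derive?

( ( ( ) ( ) ) )

[S [Q ( [S [Q ( [S [Q ( )] [S [Q ( )]]] )]] )] [S [Q ( )] [S [Q ( )]]]]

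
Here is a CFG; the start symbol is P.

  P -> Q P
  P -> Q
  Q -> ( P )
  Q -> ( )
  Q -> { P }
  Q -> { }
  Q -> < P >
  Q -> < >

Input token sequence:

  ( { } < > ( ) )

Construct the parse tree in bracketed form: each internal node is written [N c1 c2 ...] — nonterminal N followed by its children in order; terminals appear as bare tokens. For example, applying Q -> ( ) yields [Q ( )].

[P [Q ( [P [Q { }] [P [Q < >] [P [Q ( )]]]] )]]

P
Q
( P )
( Q P )
( { } P )
( { } Q P )
( { } < > P )
( { } < > Q )
( { } < > ( ) )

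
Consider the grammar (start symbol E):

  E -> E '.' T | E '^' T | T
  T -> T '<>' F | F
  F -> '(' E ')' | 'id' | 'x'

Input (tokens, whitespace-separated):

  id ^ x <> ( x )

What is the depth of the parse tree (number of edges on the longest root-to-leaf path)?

[E [E [T [F id]]] ^ [T [T [F x]] <> [F ( [E [T [F x]]] )]]]

6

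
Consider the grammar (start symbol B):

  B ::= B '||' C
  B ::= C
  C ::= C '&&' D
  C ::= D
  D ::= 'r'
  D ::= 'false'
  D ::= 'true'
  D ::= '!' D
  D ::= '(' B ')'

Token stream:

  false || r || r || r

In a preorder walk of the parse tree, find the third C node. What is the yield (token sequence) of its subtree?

r

[B [B [B [B [C [D false]]] || [C [D r]]] || [C [D r]]] || [C [D r]]]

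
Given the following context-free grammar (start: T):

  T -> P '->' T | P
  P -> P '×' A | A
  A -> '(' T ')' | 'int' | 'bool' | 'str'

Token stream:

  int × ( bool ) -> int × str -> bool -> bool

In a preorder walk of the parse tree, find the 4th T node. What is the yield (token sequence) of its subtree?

bool -> bool

[T [P [P [A int]] × [A ( [T [P [A bool]]] )]] -> [T [P [P [A int]] × [A str]] -> [T [P [A bool]] -> [T [P [A bool]]]]]]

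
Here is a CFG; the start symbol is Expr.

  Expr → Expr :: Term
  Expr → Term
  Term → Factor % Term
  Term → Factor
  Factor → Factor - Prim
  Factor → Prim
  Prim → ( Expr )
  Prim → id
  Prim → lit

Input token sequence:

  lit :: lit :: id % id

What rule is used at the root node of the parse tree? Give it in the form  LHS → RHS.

[Expr [Expr [Expr [Term [Factor [Prim lit]]]] :: [Term [Factor [Prim lit]]]] :: [Term [Factor [Prim id]] % [Term [Factor [Prim id]]]]]

Expr → Expr :: Term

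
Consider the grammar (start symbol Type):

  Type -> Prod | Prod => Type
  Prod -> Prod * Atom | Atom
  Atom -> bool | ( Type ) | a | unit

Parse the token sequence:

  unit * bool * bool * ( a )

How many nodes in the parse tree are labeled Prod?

[Type [Prod [Prod [Prod [Prod [Atom unit]] * [Atom bool]] * [Atom bool]] * [Atom ( [Type [Prod [Atom a]]] )]]]

5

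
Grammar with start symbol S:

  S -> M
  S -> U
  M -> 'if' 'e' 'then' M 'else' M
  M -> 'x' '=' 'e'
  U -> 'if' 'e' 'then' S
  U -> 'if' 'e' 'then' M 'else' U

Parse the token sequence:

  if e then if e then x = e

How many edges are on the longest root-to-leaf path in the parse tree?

[S [U if e then [S [U if e then [S [M x = e]]]]]]

6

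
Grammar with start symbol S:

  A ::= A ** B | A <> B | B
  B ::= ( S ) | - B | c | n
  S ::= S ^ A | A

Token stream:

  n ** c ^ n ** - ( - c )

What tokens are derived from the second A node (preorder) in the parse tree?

n

[S [S [A [A [B n]] ** [B c]]] ^ [A [A [B n]] ** [B - [B ( [S [A [B - [B c]]]] )]]]]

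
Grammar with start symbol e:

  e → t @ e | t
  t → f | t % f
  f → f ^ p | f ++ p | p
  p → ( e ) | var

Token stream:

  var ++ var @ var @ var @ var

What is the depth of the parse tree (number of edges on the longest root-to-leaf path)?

[e [t [f [f [p var]] ++ [p var]]] @ [e [t [f [p var]]] @ [e [t [f [p var]]] @ [e [t [f [p var]]]]]]]

7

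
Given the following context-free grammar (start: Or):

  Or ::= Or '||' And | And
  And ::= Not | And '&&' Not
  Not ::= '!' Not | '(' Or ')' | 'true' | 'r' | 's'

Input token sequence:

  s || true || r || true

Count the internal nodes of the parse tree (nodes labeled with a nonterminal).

12

[Or [Or [Or [Or [And [Not s]]] || [And [Not true]]] || [And [Not r]]] || [And [Not true]]]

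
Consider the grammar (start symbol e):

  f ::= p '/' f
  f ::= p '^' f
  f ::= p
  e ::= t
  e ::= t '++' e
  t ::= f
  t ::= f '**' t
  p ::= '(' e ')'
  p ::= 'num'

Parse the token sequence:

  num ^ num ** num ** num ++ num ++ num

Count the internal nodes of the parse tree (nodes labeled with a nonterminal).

20

[e [t [f [p num] ^ [f [p num]]] ** [t [f [p num]] ** [t [f [p num]]]]] ++ [e [t [f [p num]]] ++ [e [t [f [p num]]]]]]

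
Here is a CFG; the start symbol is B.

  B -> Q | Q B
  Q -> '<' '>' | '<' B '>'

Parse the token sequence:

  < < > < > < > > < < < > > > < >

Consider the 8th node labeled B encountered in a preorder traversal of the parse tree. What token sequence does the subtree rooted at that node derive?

< >

[B [Q < [B [Q < >] [B [Q < >] [B [Q < >]]]] >] [B [Q < [B [Q < [B [Q < >]] >]] >] [B [Q < >]]]]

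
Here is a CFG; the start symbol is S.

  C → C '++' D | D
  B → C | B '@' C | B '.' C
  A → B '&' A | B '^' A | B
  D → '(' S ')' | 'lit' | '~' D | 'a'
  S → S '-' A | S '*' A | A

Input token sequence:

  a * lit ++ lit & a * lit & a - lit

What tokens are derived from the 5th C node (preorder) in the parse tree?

[S [S [S [S [A [B [C [D a]]]]] * [A [B [C [C [D lit]] ++ [D lit]]] & [A [B [C [D a]]]]]] * [A [B [C [D lit]]] & [A [B [C [D a]]]]]] - [A [B [C [D lit]]]]]

lit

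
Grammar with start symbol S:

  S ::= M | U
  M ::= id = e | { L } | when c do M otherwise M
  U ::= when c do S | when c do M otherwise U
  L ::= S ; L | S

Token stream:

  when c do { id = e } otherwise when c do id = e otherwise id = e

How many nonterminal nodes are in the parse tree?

[S [M when c do [M { [L [S [M id = e]]] }] otherwise [M when c do [M id = e] otherwise [M id = e]]]]

9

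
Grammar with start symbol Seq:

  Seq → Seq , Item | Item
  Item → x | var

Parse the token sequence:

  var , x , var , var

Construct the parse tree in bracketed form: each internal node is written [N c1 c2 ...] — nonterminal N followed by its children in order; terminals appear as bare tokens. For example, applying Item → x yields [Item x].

Seq
Seq , Item
Seq , Item , Item
Seq , Item , Item , Item
Item , Item , Item , Item
var , Item , Item , Item
var , x , Item , Item
var , x , var , Item
var , x , var , var

[Seq [Seq [Seq [Seq [Item var]] , [Item x]] , [Item var]] , [Item var]]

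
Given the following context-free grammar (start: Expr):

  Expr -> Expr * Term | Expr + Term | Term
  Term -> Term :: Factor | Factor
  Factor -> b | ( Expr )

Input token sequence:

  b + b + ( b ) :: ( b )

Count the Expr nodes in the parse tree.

[Expr [Expr [Expr [Term [Factor b]]] + [Term [Factor b]]] + [Term [Term [Factor ( [Expr [Term [Factor b]]] )]] :: [Factor ( [Expr [Term [Factor b]]] )]]]

5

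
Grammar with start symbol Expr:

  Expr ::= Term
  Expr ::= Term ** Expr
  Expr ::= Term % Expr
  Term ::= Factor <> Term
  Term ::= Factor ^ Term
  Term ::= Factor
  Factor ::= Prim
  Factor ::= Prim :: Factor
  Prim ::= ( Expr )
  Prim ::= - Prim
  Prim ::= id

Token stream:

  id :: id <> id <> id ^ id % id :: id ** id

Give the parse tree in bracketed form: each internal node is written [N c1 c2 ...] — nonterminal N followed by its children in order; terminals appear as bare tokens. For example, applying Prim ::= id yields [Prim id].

[Expr [Term [Factor [Prim id] :: [Factor [Prim id]]] <> [Term [Factor [Prim id]] <> [Term [Factor [Prim id]] ^ [Term [Factor [Prim id]]]]]] % [Expr [Term [Factor [Prim id] :: [Factor [Prim id]]]] ** [Expr [Term [Factor [Prim id]]]]]]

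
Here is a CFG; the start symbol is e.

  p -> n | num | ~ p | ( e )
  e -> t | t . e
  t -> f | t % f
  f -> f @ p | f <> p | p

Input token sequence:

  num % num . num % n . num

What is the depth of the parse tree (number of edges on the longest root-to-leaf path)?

[e [t [t [f [p num]]] % [f [p num]]] . [e [t [t [f [p num]]] % [f [p n]]] . [e [t [f [p num]]]]]]

6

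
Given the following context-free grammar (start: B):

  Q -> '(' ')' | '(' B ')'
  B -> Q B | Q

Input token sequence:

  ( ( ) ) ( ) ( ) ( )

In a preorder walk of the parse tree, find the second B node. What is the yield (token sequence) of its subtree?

[B [Q ( [B [Q ( )]] )] [B [Q ( )] [B [Q ( )] [B [Q ( )]]]]]

( )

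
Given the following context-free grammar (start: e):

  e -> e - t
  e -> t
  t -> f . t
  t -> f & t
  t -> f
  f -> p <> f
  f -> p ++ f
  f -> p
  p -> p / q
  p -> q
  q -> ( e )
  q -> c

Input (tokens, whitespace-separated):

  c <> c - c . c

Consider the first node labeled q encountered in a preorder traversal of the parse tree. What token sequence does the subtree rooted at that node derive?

[e [e [t [f [p [q c]] <> [f [p [q c]]]]]] - [t [f [p [q c]]] . [t [f [p [q c]]]]]]

c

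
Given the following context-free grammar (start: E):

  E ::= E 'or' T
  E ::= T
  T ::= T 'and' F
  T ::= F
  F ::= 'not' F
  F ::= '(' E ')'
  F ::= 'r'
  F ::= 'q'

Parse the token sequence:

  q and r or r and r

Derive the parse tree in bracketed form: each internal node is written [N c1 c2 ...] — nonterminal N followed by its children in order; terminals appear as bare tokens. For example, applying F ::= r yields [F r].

E
E or T
T or T
T and F or T
F and F or T
q and F or T
q and r or T
q and r or T and F
q and r or F and F
q and r or r and F
q and r or r and r

[E [E [T [T [F q]] and [F r]]] or [T [T [F r]] and [F r]]]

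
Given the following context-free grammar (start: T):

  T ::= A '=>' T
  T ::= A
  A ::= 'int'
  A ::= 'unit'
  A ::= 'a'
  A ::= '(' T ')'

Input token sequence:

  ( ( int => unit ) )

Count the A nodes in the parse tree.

4

[T [A ( [T [A ( [T [A int] => [T [A unit]]] )]] )]]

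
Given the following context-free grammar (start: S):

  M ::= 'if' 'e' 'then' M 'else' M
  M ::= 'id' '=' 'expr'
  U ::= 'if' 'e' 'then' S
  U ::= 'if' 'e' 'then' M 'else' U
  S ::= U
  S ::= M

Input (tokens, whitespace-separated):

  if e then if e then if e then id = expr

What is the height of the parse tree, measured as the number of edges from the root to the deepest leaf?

[S [U if e then [S [U if e then [S [U if e then [S [M id = expr]]]]]]]]

8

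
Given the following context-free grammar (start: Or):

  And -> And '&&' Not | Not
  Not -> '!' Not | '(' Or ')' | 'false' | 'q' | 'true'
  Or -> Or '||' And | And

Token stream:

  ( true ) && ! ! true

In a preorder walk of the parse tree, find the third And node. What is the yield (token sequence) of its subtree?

[Or [And [And [Not ( [Or [And [Not true]]] )]] && [Not ! [Not ! [Not true]]]]]

true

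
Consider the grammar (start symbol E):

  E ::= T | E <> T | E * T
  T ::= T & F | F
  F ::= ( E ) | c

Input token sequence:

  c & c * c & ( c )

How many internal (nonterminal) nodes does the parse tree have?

[E [E [T [T [F c]] & [F c]]] * [T [T [F c]] & [F ( [E [T [F c]]] )]]]

13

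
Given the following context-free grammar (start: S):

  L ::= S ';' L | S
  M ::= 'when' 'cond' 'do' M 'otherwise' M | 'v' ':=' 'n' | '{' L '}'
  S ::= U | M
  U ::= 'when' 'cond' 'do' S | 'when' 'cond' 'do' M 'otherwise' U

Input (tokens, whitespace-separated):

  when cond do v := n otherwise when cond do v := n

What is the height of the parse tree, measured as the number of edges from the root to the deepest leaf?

[S [U when cond do [M v := n] otherwise [U when cond do [S [M v := n]]]]]

5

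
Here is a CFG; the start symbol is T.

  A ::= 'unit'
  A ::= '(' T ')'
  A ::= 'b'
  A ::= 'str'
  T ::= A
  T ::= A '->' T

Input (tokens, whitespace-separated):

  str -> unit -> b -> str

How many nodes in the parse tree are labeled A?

4

[T [A str] -> [T [A unit] -> [T [A b] -> [T [A str]]]]]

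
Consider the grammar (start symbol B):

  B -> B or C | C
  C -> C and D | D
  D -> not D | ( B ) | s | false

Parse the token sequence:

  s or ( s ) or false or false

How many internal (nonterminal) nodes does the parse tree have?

[B [B [B [B [C [D s]]] or [C [D ( [B [C [D s]]] )]]] or [C [D false]]] or [C [D false]]]

15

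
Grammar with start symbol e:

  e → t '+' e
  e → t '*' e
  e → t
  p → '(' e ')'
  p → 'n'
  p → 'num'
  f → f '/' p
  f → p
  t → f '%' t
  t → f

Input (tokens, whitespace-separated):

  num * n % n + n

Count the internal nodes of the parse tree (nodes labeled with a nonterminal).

[e [t [f [p num]]] * [e [t [f [p n]] % [t [f [p n]]]] + [e [t [f [p n]]]]]]

15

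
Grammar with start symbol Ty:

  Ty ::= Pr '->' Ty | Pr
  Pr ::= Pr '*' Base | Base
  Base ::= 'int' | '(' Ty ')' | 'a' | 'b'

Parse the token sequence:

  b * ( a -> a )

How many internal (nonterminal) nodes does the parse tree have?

[Ty [Pr [Pr [Base b]] * [Base ( [Ty [Pr [Base a]] -> [Ty [Pr [Base a]]]] )]]]

11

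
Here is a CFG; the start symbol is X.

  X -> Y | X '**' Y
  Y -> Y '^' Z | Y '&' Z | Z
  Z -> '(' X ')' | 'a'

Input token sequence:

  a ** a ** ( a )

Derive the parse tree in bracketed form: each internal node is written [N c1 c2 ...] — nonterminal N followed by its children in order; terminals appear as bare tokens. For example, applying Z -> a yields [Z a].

X
X ** Y
X ** Y ** Y
Y ** Y ** Y
Z ** Y ** Y
a ** Y ** Y
a ** Z ** Y
a ** a ** Y
a ** a ** Z
a ** a ** ( X )
a ** a ** ( Y )
a ** a ** ( Z )
a ** a ** ( a )

[X [X [X [Y [Z a]]] ** [Y [Z a]]] ** [Y [Z ( [X [Y [Z a]]] )]]]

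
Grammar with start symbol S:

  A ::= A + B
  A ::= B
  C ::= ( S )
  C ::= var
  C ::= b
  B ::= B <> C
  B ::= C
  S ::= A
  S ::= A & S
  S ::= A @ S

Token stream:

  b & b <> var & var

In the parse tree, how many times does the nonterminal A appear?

3

[S [A [B [C b]]] & [S [A [B [B [C b]] <> [C var]]] & [S [A [B [C var]]]]]]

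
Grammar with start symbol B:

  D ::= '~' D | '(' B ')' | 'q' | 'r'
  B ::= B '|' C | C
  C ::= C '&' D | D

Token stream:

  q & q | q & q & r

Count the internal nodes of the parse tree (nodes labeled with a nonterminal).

12

[B [B [C [C [D q]] & [D q]]] | [C [C [C [D q]] & [D q]] & [D r]]]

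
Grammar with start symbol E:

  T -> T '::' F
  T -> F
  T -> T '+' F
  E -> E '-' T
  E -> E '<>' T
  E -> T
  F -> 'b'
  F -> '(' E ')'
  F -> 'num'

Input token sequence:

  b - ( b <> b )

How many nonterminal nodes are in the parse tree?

12

[E [E [T [F b]]] - [T [F ( [E [E [T [F b]]] <> [T [F b]]] )]]]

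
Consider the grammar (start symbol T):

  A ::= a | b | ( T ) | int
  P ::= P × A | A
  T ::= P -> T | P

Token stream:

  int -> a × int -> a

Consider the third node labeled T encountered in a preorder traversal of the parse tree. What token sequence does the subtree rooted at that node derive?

[T [P [A int]] -> [T [P [P [A a]] × [A int]] -> [T [P [A a]]]]]

a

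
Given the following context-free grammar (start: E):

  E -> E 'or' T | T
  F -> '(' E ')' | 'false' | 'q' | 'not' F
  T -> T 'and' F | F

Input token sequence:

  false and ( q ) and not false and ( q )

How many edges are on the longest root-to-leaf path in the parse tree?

8

[E [T [T [T [T [F false]] and [F ( [E [T [F q]]] )]] and [F not [F false]]] and [F ( [E [T [F q]]] )]]]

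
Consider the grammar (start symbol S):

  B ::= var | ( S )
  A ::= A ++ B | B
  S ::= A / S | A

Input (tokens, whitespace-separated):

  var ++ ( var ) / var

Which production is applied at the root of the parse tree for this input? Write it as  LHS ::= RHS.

S ::= A / S

[S [A [A [B var]] ++ [B ( [S [A [B var]]] )]] / [S [A [B var]]]]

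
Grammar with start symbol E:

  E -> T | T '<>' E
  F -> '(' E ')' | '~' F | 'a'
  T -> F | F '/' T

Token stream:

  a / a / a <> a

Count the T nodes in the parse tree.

4

[E [T [F a] / [T [F a] / [T [F a]]]] <> [E [T [F a]]]]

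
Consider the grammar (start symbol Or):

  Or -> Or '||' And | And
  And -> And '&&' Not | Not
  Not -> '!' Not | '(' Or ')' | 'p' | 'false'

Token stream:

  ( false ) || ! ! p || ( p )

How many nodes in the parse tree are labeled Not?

[Or [Or [Or [And [Not ( [Or [And [Not false]]] )]]] || [And [Not ! [Not ! [Not p]]]]] || [And [Not ( [Or [And [Not p]]] )]]]

7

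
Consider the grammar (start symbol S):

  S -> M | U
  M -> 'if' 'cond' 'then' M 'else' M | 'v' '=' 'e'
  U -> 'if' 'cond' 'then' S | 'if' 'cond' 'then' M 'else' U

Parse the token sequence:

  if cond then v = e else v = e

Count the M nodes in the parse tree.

3

[S [M if cond then [M v = e] else [M v = e]]]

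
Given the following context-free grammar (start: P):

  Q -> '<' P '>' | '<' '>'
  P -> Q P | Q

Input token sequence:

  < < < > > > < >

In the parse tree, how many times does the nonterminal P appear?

4

[P [Q < [P [Q < [P [Q < >]] >]] >] [P [Q < >]]]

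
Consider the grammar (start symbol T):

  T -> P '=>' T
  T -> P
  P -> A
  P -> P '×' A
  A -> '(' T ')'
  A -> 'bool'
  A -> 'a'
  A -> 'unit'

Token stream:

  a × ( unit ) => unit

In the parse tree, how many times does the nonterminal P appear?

[T [P [P [A a]] × [A ( [T [P [A unit]]] )]] => [T [P [A unit]]]]

4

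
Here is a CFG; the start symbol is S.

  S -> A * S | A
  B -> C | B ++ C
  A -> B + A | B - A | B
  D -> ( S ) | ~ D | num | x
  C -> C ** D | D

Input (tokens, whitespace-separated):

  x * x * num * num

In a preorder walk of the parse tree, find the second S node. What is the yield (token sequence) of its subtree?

[S [A [B [C [D x]]]] * [S [A [B [C [D x]]]] * [S [A [B [C [D num]]]] * [S [A [B [C [D num]]]]]]]]

x * num * num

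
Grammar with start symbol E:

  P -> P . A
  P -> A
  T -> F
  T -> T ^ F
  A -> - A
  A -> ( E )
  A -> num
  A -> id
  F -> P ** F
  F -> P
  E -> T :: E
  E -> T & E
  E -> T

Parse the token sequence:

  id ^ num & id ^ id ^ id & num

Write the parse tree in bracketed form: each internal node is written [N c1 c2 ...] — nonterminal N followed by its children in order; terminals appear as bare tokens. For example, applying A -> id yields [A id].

[E [T [T [F [P [A id]]]] ^ [F [P [A num]]]] & [E [T [T [T [F [P [A id]]]] ^ [F [P [A id]]]] ^ [F [P [A id]]]] & [E [T [F [P [A num]]]]]]]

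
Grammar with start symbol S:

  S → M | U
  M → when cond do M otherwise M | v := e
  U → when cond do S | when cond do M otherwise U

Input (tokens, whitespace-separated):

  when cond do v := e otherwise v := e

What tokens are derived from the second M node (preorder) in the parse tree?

[S [M when cond do [M v := e] otherwise [M v := e]]]

v := e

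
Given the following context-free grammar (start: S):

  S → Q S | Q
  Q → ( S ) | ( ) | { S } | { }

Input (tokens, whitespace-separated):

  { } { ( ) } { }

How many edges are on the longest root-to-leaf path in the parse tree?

[S [Q { }] [S [Q { [S [Q ( )]] }] [S [Q { }]]]]

5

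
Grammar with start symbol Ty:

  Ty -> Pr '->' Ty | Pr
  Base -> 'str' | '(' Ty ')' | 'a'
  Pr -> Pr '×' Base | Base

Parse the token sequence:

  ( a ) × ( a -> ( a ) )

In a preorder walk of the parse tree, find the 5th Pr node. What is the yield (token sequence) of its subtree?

( a )

[Ty [Pr [Pr [Base ( [Ty [Pr [Base a]]] )]] × [Base ( [Ty [Pr [Base a]] -> [Ty [Pr [Base ( [Ty [Pr [Base a]]] )]]]] )]]]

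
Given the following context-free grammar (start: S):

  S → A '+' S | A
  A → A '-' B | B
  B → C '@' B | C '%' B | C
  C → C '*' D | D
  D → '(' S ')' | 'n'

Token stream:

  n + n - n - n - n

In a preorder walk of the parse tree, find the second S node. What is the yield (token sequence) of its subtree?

n - n - n - n

[S [A [B [C [D n]]]] + [S [A [A [A [A [B [C [D n]]]] - [B [C [D n]]]] - [B [C [D n]]]] - [B [C [D n]]]]]]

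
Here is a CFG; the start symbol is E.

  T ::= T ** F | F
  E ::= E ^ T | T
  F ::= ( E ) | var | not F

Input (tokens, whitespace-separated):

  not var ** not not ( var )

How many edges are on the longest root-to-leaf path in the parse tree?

[E [T [T [F not [F var]]] ** [F not [F not [F ( [E [T [F var]]] )]]]]]

8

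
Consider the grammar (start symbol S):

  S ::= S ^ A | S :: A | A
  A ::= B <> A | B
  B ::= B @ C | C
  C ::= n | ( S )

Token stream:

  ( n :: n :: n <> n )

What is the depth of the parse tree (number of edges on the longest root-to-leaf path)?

[S [A [B [C ( [S [S [S [A [B [C n]]]] :: [A [B [C n]]]] :: [A [B [C n]] <> [A [B [C n]]]]] )]]]]

10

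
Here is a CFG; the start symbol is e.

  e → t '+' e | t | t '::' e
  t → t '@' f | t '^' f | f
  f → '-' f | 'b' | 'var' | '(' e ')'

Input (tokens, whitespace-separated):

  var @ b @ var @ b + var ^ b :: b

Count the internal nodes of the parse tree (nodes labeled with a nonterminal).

[e [t [t [t [t [f var]] @ [f b]] @ [f var]] @ [f b]] + [e [t [t [f var]] ^ [f b]] :: [e [t [f b]]]]]

17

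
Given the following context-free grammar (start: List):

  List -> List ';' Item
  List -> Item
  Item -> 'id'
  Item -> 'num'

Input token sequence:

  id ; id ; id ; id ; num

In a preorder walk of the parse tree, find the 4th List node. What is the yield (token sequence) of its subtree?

id ; id

[List [List [List [List [List [Item id]] ; [Item id]] ; [Item id]] ; [Item id]] ; [Item num]]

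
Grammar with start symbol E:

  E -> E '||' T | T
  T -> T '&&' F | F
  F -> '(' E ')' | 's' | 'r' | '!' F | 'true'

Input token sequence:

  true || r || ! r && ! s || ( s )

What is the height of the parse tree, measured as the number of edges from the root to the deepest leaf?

[E [E [E [E [T [F true]]] || [T [F r]]] || [T [T [F ! [F r]]] && [F ! [F s]]]] || [T [F ( [E [T [F s]]] )]]]

6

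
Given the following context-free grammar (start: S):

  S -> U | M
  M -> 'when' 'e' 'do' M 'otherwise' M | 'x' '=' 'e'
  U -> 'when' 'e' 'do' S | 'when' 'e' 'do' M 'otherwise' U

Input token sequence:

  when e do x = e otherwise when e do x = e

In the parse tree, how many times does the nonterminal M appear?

2

[S [U when e do [M x = e] otherwise [U when e do [S [M x = e]]]]]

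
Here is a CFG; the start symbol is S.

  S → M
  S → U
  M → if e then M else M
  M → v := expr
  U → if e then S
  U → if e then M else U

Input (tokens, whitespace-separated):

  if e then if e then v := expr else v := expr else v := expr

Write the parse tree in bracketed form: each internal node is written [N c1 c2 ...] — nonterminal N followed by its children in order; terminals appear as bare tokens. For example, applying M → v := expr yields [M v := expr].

[S [M if e then [M if e then [M v := expr] else [M v := expr]] else [M v := expr]]]

S
M
if e then M else M
if e then if e then M else M else M
if e then if e then v := expr else M else M
if e then if e then v := expr else v := expr else M
if e then if e then v := expr else v := expr else v := expr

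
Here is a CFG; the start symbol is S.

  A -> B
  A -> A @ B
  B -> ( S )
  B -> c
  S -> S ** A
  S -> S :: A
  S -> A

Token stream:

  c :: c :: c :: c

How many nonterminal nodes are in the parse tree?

[S [S [S [S [A [B c]]] :: [A [B c]]] :: [A [B c]]] :: [A [B c]]]

12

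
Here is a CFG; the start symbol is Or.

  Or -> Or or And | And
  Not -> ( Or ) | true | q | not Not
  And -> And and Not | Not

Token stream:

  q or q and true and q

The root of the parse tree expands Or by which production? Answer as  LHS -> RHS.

[Or [Or [And [Not q]]] or [And [And [And [Not q]] and [Not true]] and [Not q]]]

Or -> Or or And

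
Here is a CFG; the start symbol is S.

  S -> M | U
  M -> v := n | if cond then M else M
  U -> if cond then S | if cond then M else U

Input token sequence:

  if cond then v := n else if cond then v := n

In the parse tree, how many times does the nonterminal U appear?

[S [U if cond then [M v := n] else [U if cond then [S [M v := n]]]]]

2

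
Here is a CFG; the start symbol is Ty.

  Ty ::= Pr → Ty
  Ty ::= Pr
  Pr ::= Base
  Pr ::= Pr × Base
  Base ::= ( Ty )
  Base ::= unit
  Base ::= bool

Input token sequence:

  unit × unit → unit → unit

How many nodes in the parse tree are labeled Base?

[Ty [Pr [Pr [Base unit]] × [Base unit]] → [Ty [Pr [Base unit]] → [Ty [Pr [Base unit]]]]]

4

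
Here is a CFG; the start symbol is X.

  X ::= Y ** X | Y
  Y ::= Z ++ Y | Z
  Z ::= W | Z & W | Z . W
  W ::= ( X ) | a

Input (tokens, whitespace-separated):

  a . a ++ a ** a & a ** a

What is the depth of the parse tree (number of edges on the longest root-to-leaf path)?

[X [Y [Z [Z [W a]] . [W a]] ++ [Y [Z [W a]]]] ** [X [Y [Z [Z [W a]] & [W a]]] ** [X [Y [Z [W a]]]]]]

6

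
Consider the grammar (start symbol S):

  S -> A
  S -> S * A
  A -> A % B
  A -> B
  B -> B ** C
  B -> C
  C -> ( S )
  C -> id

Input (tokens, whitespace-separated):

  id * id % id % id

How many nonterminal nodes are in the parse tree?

[S [S [A [B [C id]]]] * [A [A [A [B [C id]]] % [B [C id]]] % [B [C id]]]]

14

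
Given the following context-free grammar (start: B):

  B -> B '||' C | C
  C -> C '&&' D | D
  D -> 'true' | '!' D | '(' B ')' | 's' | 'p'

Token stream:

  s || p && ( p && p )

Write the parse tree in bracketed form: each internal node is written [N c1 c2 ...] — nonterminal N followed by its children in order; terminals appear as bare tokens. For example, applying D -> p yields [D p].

[B [B [C [D s]]] || [C [C [D p]] && [D ( [B [C [C [D p]] && [D p]]] )]]]

B
B || C
C || C
D || C
s || C
s || C && D
s || D && D
s || p && D
s || p && ( B )
s || p && ( C )
s || p && ( C && D )
s || p && ( D && D )
s || p && ( p && D )
s || p && ( p && p )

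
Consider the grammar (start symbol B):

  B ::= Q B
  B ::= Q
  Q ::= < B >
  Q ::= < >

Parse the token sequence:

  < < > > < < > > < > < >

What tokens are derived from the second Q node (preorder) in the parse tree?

< >

[B [Q < [B [Q < >]] >] [B [Q < [B [Q < >]] >] [B [Q < >] [B [Q < >]]]]]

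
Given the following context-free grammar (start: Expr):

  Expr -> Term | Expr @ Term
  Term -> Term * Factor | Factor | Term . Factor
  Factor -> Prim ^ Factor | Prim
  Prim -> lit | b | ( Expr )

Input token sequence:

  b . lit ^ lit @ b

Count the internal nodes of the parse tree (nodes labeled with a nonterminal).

13

[Expr [Expr [Term [Term [Factor [Prim b]]] . [Factor [Prim lit] ^ [Factor [Prim lit]]]]] @ [Term [Factor [Prim b]]]]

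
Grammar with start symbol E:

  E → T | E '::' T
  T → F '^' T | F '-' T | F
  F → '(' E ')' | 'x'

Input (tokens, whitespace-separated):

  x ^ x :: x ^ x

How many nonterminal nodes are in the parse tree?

10

[E [E [T [F x] ^ [T [F x]]]] :: [T [F x] ^ [T [F x]]]]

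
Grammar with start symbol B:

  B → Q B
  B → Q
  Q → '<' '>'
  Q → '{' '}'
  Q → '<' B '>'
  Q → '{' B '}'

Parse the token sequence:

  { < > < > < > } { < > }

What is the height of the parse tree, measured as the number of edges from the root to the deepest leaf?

6

[B [Q { [B [Q < >] [B [Q < >] [B [Q < >]]]] }] [B [Q { [B [Q < >]] }]]]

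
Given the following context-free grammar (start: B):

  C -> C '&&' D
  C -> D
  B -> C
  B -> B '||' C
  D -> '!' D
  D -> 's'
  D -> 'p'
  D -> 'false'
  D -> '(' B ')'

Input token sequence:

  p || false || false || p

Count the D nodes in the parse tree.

4

[B [B [B [B [C [D p]]] || [C [D false]]] || [C [D false]]] || [C [D p]]]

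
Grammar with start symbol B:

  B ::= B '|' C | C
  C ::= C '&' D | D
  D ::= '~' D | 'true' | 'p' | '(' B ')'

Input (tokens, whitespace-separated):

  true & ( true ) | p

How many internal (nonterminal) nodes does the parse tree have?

[B [B [C [C [D true]] & [D ( [B [C [D true]]] )]]] | [C [D p]]]

11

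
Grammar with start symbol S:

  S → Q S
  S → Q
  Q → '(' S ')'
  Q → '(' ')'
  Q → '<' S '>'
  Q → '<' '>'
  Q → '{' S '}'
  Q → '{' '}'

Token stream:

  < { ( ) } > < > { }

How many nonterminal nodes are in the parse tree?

[S [Q < [S [Q { [S [Q ( )]] }]] >] [S [Q < >] [S [Q { }]]]]

10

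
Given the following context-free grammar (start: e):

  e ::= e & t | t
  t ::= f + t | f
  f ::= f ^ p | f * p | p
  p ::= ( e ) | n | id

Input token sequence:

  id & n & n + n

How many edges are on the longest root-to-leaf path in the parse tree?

6

[e [e [e [t [f [p id]]]] & [t [f [p n]]]] & [t [f [p n]] + [t [f [p n]]]]]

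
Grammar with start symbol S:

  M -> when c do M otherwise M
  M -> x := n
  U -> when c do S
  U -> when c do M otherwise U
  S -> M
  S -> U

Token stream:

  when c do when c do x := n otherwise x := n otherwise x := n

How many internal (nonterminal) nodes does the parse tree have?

6

[S [M when c do [M when c do [M x := n] otherwise [M x := n]] otherwise [M x := n]]]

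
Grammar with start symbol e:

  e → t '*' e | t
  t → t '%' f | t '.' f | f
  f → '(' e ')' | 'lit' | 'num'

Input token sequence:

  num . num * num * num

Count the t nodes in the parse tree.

4

[e [t [t [f num]] . [f num]] * [e [t [f num]] * [e [t [f num]]]]]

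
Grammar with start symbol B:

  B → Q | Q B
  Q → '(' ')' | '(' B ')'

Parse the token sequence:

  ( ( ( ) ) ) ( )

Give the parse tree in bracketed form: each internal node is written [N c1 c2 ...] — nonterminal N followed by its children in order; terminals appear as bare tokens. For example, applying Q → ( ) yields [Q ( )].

B
Q B
( B ) B
( Q ) B
( ( B ) ) B
( ( Q ) ) B
( ( ( ) ) ) B
( ( ( ) ) ) Q
( ( ( ) ) ) ( )

[B [Q ( [B [Q ( [B [Q ( )]] )]] )] [B [Q ( )]]]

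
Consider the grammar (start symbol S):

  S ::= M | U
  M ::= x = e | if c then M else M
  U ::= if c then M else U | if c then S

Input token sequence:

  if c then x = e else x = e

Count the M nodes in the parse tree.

[S [M if c then [M x = e] else [M x = e]]]

3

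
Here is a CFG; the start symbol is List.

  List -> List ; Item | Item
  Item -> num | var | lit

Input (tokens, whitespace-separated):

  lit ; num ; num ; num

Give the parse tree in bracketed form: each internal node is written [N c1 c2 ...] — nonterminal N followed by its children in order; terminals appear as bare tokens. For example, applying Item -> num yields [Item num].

List
List ; Item
List ; Item ; Item
List ; Item ; Item ; Item
Item ; Item ; Item ; Item
lit ; Item ; Item ; Item
lit ; num ; Item ; Item
lit ; num ; num ; Item
lit ; num ; num ; num

[List [List [List [List [Item lit]] ; [Item num]] ; [Item num]] ; [Item num]]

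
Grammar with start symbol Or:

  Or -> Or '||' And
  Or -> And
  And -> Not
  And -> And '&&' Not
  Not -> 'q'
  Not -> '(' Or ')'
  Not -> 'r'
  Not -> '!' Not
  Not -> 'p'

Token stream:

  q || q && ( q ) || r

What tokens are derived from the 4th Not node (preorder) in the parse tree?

[Or [Or [Or [And [Not q]]] || [And [And [Not q]] && [Not ( [Or [And [Not q]]] )]]] || [And [Not r]]]

q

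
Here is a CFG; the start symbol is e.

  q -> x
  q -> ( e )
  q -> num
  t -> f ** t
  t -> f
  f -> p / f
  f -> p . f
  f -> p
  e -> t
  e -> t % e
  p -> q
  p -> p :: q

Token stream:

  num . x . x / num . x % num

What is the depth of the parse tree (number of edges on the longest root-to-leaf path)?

[e [t [f [p [q num]] . [f [p [q x]] . [f [p [q x]] / [f [p [q num]] . [f [p [q x]]]]]]]] % [e [t [f [p [q num]]]]]]

9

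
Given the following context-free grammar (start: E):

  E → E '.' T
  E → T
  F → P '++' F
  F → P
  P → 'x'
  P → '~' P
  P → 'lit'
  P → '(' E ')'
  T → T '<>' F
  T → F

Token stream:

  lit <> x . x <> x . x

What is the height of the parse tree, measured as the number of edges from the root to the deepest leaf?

[E [E [E [T [T [F [P lit]]] <> [F [P x]]]] . [T [T [F [P x]]] <> [F [P x]]]] . [T [F [P x]]]]

7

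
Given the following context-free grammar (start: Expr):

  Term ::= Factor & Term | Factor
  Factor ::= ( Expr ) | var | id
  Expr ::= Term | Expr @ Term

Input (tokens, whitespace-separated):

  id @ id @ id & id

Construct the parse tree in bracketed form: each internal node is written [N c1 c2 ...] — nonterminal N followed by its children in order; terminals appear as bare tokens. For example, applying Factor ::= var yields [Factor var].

[Expr [Expr [Expr [Term [Factor id]]] @ [Term [Factor id]]] @ [Term [Factor id] & [Term [Factor id]]]]

Expr
Expr @ Term
Expr @ Term @ Term
Term @ Term @ Term
Factor @ Term @ Term
id @ Term @ Term
id @ Factor @ Term
id @ id @ Term
id @ id @ Factor & Term
id @ id @ id & Term
id @ id @ id & Factor
id @ id @ id & id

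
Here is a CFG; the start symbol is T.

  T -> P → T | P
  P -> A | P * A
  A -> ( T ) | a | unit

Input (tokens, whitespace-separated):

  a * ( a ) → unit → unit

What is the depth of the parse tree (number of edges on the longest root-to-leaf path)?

[T [P [P [A a]] * [A ( [T [P [A a]]] )]] → [T [P [A unit]] → [T [P [A unit]]]]]

6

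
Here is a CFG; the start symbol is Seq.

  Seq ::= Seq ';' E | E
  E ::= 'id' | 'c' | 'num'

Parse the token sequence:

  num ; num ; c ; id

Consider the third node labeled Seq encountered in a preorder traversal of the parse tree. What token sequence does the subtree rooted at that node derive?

num ; num

[Seq [Seq [Seq [Seq [E num]] ; [E num]] ; [E c]] ; [E id]]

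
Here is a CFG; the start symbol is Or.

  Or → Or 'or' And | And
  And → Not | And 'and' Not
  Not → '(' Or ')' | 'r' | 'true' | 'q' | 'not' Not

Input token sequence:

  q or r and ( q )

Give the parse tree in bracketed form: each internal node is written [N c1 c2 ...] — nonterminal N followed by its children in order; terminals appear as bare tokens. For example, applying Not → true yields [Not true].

[Or [Or [And [Not q]]] or [And [And [Not r]] and [Not ( [Or [And [Not q]]] )]]]

Or
Or or And
And or And
Not or And
q or And
q or And and Not
q or Not and Not
q or r and Not
q or r and ( Or )
q or r and ( And )
q or r and ( Not )
q or r and ( q )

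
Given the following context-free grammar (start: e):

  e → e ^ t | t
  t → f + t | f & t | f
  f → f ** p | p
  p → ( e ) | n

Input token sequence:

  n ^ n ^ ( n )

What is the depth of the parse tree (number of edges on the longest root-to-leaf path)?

[e [e [e [t [f [p n]]]] ^ [t [f [p n]]]] ^ [t [f [p ( [e [t [f [p n]]]] )]]]]

8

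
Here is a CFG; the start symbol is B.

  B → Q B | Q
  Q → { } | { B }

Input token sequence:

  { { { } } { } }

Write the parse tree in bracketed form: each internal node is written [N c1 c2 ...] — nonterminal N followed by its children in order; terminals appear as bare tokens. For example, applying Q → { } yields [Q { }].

[B [Q { [B [Q { [B [Q { }]] }] [B [Q { }]]] }]]

B
Q
{ B }
{ Q B }
{ { B } B }
{ { Q } B }
{ { { } } B }
{ { { } } Q }
{ { { } } { } }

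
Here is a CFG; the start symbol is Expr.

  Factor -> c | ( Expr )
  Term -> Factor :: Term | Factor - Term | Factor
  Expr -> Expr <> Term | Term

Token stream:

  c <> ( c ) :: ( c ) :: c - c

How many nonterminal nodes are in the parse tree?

18

[Expr [Expr [Term [Factor c]]] <> [Term [Factor ( [Expr [Term [Factor c]]] )] :: [Term [Factor ( [Expr [Term [Factor c]]] )] :: [Term [Factor c] - [Term [Factor c]]]]]]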